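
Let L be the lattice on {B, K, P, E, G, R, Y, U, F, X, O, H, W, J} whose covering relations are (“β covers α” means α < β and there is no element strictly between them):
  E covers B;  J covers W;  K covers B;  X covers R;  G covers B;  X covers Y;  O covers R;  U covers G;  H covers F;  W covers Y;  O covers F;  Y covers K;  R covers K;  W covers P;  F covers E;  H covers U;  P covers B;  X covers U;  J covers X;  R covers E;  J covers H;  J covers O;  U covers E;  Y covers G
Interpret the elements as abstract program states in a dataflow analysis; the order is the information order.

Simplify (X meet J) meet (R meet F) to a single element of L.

E

X ∧ J = X
R ∧ F = E
X ∧ E = E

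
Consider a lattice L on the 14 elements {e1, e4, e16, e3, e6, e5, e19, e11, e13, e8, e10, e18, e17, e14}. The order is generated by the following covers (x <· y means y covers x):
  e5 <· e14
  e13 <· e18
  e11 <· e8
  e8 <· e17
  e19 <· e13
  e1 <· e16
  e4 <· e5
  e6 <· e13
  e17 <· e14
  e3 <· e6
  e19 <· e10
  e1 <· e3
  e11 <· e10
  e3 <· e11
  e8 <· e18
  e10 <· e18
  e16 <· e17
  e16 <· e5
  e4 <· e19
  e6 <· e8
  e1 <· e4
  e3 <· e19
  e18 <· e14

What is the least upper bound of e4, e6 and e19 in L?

e13

Common upper bounds of {e4, e6, e19}: e13, e14, e18.
The least among these is e13.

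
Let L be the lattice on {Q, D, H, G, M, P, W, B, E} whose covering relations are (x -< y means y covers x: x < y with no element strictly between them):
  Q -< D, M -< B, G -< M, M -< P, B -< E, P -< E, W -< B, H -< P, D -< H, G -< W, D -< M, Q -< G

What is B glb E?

B

Common lower bounds of {B, E}: B, D, G, M, Q, W.
The greatest among these is B.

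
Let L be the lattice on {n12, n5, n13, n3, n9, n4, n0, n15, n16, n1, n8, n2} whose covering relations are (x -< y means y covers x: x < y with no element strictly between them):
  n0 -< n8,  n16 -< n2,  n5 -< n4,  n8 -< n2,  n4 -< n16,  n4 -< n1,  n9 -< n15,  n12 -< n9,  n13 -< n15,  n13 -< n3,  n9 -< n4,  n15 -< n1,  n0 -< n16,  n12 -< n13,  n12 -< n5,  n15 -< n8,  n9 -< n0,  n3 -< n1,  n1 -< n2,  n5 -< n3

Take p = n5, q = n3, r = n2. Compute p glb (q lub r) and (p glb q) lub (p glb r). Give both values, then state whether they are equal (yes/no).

n5; n5; yes

q lub r = n2, so p glb (q lub r) = n5 glb n2 = n5.
p glb q = n5 and p glb r = n5, so (p glb q) lub (p glb r) = n5 lub n5 = n5.
Equal: yes.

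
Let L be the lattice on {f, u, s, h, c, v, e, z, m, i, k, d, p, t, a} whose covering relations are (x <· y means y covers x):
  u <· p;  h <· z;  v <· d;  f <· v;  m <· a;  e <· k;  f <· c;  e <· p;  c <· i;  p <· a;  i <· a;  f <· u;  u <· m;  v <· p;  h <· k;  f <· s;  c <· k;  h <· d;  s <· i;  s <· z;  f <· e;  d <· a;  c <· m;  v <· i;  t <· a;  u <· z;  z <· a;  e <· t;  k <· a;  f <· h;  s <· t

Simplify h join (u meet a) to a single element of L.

z

u ∧ a = u
h ∨ u = z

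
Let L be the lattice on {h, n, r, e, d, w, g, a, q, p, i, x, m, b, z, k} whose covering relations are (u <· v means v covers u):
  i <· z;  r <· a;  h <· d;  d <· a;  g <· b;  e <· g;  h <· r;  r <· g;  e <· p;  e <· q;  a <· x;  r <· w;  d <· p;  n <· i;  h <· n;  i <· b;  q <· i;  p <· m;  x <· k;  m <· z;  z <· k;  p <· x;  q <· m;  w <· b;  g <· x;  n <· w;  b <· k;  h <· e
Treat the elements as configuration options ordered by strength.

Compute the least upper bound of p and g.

Common upper bounds of {p, g}: k, x.
The least among these is x.

x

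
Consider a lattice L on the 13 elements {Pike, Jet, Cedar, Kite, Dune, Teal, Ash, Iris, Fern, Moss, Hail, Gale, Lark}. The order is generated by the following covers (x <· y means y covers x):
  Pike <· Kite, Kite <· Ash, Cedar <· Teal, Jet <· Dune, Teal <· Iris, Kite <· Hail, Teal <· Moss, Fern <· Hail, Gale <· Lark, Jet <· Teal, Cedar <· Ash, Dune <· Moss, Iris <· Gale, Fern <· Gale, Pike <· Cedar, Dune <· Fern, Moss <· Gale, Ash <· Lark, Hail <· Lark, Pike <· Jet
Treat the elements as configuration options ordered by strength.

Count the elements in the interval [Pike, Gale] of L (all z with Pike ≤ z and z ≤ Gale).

9

The interval [Pike, Gale] = {Cedar, Dune, Fern, Gale, Iris, Jet, Moss, Pike, Teal}, which has 9 elements.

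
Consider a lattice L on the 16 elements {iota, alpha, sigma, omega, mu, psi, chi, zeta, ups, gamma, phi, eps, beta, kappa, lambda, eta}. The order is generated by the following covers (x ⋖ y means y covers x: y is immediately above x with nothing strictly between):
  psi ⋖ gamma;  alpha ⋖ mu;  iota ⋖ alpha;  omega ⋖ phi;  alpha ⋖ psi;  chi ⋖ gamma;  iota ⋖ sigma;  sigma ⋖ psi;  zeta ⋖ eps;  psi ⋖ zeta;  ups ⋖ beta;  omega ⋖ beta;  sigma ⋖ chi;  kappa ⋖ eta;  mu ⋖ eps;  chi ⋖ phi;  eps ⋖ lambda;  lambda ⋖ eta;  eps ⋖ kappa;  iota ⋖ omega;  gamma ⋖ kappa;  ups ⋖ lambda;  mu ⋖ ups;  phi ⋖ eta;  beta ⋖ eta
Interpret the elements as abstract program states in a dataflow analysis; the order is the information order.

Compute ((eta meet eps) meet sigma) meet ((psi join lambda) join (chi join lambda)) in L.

sigma

eta ∧ eps = eps
eps ∧ sigma = sigma
psi ∨ lambda = lambda
chi ∨ lambda = eta
lambda ∨ eta = eta
sigma ∧ eta = sigma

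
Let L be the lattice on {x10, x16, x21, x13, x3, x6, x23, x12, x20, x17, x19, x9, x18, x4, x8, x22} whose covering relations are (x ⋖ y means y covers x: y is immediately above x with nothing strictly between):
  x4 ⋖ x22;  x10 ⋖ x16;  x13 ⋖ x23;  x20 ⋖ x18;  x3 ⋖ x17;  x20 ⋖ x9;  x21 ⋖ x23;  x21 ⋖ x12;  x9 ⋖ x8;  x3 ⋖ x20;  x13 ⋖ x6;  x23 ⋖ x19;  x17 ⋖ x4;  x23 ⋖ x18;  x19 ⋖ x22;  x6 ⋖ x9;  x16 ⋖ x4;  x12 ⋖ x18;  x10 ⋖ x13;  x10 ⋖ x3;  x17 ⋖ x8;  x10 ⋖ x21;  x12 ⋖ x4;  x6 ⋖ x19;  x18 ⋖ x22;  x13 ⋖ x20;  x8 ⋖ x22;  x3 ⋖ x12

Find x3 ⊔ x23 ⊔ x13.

x18

Common upper bounds of {x3, x23, x13}: x18, x22.
The least among these is x18.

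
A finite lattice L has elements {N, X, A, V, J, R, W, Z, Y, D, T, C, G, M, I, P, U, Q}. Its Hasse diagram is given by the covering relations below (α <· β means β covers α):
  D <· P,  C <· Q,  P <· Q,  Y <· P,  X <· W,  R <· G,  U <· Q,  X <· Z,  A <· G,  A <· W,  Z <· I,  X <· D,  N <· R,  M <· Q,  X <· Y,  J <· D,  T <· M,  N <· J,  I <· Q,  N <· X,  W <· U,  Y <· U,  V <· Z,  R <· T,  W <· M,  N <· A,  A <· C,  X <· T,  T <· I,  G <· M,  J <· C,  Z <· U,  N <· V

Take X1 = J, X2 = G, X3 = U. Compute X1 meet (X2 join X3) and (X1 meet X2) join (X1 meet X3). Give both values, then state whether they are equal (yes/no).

X2 join X3 = Q, so X1 meet (X2 join X3) = J meet Q = J.
X1 meet X2 = N and X1 meet X3 = N, so (X1 meet X2) join (X1 meet X3) = N join N = N.
Equal: no.

J; N; no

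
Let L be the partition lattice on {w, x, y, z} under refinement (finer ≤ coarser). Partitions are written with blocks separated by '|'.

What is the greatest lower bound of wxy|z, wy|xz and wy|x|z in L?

Common lower bounds of {wxy|z, wy|xz, wy|x|z}: wy|x|z, w|x|y|z.
The greatest among these is wy|x|z.

wy|x|z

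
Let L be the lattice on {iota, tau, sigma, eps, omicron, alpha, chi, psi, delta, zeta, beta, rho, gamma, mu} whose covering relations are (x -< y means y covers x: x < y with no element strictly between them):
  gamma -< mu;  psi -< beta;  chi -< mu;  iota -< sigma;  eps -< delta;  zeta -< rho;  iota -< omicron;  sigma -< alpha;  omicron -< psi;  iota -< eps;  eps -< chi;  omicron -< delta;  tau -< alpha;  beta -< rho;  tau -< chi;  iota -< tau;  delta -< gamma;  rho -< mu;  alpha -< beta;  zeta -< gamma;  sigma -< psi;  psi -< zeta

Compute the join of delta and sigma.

Common upper bounds of {delta, sigma}: gamma, mu.
The least among these is gamma.

gamma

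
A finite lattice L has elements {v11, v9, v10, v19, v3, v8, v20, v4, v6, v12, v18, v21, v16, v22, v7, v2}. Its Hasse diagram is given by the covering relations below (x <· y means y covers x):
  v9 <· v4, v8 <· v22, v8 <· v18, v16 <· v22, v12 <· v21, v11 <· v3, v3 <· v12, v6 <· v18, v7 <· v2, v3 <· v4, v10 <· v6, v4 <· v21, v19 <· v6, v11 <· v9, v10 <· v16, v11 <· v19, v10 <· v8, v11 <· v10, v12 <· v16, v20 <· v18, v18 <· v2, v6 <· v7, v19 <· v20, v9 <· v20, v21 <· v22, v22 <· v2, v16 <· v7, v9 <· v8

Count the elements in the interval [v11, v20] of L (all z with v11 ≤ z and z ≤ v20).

The interval [v11, v20] = {v11, v19, v20, v9}, which has 4 elements.

4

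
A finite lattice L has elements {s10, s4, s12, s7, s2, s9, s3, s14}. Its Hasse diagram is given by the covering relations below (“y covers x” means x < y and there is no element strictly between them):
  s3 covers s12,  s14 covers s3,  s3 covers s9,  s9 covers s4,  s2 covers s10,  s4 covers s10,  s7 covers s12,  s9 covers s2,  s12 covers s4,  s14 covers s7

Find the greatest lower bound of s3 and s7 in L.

Common lower bounds of {s3, s7}: s10, s12, s4.
The greatest among these is s12.

s12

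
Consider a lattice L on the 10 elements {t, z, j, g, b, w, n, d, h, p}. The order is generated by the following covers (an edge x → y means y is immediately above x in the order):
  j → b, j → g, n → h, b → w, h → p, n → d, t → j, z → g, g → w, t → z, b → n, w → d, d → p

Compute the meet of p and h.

Common lower bounds of {p, h}: b, h, j, n, t.
The greatest among these is h.

h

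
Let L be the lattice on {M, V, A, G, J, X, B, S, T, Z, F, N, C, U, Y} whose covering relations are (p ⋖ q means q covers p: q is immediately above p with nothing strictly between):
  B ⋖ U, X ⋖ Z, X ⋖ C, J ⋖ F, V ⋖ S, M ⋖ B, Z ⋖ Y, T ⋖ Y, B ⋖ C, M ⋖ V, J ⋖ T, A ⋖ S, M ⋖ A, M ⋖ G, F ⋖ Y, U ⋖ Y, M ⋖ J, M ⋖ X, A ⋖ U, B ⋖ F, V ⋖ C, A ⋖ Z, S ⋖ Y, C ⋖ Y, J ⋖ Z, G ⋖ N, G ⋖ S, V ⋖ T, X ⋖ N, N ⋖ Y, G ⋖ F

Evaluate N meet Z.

X

N ∧ Z = X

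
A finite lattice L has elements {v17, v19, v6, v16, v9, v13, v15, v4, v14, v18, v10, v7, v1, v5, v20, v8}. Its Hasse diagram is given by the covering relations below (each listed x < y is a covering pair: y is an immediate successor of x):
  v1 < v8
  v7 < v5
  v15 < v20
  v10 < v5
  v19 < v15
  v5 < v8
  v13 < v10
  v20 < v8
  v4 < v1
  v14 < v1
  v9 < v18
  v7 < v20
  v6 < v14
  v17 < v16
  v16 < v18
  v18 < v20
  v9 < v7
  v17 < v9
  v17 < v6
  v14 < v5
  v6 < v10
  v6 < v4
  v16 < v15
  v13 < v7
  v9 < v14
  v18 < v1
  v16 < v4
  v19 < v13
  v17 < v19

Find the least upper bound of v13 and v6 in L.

Common upper bounds of {v13, v6}: v10, v5, v8.
The least among these is v10.

v10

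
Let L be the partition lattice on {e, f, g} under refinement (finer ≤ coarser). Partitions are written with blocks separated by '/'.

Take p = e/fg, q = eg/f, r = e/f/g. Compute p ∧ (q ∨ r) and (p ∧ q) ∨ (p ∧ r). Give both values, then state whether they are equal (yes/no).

q ∨ r = eg/f, so p ∧ (q ∨ r) = e/fg ∧ eg/f = e/f/g.
p ∧ q = e/f/g and p ∧ r = e/f/g, so (p ∧ q) ∨ (p ∧ r) = e/f/g ∨ e/f/g = e/f/g.
Equal: yes.

e/f/g; e/f/g; yes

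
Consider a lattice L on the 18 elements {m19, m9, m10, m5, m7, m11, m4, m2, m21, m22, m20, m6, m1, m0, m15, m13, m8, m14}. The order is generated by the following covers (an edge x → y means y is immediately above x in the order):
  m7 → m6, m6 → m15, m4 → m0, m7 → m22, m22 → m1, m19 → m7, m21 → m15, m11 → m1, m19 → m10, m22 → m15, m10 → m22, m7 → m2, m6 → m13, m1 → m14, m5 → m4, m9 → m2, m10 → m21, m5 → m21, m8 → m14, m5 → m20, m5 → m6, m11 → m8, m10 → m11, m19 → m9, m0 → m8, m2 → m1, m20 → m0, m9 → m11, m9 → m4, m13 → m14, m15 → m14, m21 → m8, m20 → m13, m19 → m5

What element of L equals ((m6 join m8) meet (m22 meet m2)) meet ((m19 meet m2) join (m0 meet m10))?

m6 ∨ m8 = m14
m22 ∧ m2 = m7
m14 ∧ m7 = m7
m19 ∧ m2 = m19
m0 ∧ m10 = m19
m19 ∨ m19 = m19
m7 ∧ m19 = m19

m19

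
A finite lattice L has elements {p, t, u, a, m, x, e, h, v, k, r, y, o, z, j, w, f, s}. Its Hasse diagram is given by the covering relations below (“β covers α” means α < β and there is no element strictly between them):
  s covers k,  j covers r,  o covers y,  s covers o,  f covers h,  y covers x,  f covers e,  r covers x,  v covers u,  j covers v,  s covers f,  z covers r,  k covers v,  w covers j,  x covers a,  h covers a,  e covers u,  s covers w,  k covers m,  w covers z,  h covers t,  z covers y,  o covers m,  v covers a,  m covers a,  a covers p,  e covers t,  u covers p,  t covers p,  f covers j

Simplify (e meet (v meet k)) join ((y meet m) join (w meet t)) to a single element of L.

v ∧ k = v
e ∧ v = u
y ∧ m = a
w ∧ t = p
a ∨ p = a
u ∨ a = v

v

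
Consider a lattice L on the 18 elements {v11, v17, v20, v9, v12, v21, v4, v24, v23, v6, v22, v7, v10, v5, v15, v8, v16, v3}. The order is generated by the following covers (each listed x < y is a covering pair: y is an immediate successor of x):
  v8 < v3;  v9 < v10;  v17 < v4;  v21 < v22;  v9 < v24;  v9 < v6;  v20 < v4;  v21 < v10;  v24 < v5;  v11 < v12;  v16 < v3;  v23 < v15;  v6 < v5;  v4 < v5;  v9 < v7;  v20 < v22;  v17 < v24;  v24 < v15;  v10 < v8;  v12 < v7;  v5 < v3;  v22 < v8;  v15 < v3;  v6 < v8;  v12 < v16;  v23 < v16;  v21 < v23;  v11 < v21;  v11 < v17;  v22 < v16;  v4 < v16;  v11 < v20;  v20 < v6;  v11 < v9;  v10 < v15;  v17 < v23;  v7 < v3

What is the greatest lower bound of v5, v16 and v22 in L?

Common lower bounds of {v5, v16, v22}: v11, v20.
The greatest among these is v20.

v20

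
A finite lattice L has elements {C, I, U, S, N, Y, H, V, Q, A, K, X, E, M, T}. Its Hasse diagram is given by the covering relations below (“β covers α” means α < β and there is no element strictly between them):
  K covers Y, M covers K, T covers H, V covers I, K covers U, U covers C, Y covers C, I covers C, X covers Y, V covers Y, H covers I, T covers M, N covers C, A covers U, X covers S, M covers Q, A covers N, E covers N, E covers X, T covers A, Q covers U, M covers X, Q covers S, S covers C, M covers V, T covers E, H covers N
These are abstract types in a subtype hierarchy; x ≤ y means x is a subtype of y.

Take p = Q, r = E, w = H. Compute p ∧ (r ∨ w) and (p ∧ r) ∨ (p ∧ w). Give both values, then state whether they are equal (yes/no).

r ∨ w = T, so p ∧ (r ∨ w) = Q ∧ T = Q.
p ∧ r = S and p ∧ w = C, so (p ∧ r) ∨ (p ∧ w) = S ∨ C = S.
Equal: no.

Q; S; no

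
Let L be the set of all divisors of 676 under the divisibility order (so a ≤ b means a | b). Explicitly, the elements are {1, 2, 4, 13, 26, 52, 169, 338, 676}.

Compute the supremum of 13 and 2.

In the divisibility order, the join is the least common multiple: lcm(13, 2) = 26.

26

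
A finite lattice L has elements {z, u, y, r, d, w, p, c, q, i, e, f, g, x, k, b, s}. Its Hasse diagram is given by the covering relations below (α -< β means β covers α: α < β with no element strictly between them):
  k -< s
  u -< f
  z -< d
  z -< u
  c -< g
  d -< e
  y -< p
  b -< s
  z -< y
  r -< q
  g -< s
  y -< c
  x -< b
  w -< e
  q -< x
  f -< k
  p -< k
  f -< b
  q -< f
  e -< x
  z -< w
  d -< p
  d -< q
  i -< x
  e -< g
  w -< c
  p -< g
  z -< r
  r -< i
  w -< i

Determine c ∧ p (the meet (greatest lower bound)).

Common lower bounds of {c, p}: y, z.
The greatest among these is y.

y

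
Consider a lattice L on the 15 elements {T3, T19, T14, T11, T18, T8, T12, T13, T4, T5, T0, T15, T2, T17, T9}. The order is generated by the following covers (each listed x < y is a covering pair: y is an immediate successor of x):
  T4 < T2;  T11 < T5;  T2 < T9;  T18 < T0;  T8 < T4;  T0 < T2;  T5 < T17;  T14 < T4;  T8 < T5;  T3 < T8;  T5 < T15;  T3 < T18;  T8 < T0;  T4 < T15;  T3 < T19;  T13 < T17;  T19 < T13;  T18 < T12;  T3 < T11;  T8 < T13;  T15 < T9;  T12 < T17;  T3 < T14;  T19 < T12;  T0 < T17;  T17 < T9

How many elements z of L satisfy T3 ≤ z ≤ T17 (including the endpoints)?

The interval [T3, T17] = {T0, T11, T12, T13, T17, T18, T19, T3, T5, T8}, which has 10 elements.

10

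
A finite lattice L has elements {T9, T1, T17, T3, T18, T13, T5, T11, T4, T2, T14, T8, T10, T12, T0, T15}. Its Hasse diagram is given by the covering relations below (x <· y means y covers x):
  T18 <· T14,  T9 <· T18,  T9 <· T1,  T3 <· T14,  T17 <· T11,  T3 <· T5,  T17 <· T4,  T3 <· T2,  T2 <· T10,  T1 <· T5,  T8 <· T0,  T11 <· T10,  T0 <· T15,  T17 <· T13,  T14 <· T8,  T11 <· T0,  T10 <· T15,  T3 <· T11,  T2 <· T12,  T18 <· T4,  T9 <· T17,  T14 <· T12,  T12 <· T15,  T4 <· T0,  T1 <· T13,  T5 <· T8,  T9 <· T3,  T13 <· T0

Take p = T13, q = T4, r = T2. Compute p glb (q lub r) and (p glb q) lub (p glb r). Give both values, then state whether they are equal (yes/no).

T13; T17; no

q lub r = T15, so p glb (q lub r) = T13 glb T15 = T13.
p glb q = T17 and p glb r = T9, so (p glb q) lub (p glb r) = T17 lub T9 = T17.
Equal: no.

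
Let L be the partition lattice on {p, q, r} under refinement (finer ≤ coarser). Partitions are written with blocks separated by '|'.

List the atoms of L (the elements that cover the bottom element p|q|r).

The atoms are exactly the elements that cover p|q|r: pq|r, pr|q, p|qr.

pq|r, pr|q, p|qr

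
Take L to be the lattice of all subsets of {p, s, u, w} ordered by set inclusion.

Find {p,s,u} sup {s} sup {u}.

{p,s,u}

Common upper bounds of {{p,s,u}, {s}, {u}}: {p,s,u,w}, {p,s,u}.
The least among these is {p,s,u}.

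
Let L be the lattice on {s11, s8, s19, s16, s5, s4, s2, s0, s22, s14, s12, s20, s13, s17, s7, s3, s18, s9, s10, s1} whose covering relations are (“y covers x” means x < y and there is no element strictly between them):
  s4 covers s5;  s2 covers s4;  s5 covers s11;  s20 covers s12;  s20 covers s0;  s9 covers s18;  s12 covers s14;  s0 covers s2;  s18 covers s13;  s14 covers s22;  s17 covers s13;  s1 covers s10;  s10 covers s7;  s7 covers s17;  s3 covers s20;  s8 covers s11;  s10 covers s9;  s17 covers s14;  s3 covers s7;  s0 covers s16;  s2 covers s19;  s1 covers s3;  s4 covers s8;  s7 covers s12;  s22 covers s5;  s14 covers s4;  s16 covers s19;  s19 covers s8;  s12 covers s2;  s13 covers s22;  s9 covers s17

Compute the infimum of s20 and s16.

Common lower bounds of {s20, s16}: s11, s16, s19, s8.
The greatest among these is s16.

s16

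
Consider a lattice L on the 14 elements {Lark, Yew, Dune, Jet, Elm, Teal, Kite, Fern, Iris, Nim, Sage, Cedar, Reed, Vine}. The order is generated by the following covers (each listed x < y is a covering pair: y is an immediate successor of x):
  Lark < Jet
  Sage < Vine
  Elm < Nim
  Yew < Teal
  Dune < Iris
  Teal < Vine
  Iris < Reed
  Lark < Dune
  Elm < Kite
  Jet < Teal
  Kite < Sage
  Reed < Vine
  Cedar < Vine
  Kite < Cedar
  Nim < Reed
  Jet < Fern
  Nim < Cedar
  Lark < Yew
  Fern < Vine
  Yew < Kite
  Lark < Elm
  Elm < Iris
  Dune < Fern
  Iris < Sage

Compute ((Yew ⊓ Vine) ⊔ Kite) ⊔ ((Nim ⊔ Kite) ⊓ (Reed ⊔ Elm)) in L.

Yew ∧ Vine = Yew
Yew ∨ Kite = Kite
Nim ∨ Kite = Cedar
Reed ∨ Elm = Reed
Cedar ∧ Reed = Nim
Kite ∨ Nim = Cedar

Cedar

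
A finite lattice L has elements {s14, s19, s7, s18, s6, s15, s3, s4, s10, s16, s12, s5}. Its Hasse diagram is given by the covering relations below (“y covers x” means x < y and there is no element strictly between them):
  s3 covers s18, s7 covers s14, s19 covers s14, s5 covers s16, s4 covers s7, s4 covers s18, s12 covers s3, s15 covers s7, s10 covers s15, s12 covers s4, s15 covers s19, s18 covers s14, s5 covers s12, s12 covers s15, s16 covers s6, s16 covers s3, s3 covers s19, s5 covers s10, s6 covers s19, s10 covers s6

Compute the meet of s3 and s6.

Common lower bounds of {s3, s6}: s14, s19.
The greatest among these is s19.

s19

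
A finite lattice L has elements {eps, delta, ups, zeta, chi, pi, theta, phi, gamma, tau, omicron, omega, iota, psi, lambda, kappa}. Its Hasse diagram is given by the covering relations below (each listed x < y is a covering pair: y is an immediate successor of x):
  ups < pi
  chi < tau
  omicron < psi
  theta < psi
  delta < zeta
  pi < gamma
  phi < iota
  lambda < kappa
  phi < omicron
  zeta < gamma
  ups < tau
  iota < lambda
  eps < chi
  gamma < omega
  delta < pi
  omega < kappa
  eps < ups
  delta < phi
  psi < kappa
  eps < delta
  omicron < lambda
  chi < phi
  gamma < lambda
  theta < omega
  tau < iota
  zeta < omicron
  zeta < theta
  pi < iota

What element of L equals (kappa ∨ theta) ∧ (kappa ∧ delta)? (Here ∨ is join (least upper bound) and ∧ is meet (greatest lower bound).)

kappa ∨ theta = kappa
kappa ∧ delta = delta
kappa ∧ delta = delta

delta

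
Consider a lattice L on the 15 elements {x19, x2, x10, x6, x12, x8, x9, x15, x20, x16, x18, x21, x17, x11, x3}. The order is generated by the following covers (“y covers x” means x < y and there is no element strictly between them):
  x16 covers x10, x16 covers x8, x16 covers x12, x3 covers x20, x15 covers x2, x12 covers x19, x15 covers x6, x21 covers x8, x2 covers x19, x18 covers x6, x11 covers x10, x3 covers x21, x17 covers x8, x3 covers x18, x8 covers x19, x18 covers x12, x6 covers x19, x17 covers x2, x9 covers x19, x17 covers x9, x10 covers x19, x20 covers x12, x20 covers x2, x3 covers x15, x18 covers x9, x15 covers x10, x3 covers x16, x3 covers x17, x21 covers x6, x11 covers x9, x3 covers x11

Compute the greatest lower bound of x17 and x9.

x9

Common lower bounds of {x17, x9}: x19, x9.
The greatest among these is x9.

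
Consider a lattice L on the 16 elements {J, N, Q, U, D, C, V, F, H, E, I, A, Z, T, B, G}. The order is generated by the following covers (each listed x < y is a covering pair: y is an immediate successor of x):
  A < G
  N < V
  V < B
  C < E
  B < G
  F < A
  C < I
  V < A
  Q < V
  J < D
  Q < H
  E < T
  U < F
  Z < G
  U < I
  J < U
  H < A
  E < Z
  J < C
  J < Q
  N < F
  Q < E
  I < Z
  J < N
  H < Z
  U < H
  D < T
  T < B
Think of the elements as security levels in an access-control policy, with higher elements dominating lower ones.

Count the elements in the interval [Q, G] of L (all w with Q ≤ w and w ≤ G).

The interval [Q, G] = {A, B, E, G, H, Q, T, V, Z}, which has 9 elements.

9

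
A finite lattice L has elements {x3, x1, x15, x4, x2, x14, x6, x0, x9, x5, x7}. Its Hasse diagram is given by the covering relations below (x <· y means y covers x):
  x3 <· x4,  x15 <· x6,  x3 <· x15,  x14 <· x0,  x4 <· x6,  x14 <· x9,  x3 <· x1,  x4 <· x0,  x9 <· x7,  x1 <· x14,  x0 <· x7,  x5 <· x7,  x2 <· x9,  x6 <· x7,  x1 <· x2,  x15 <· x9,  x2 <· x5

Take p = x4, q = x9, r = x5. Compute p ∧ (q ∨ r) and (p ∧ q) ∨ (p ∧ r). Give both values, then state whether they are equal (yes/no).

x4; x3; no

q ∨ r = x7, so p ∧ (q ∨ r) = x4 ∧ x7 = x4.
p ∧ q = x3 and p ∧ r = x3, so (p ∧ q) ∨ (p ∧ r) = x3 ∨ x3 = x3.
Equal: no.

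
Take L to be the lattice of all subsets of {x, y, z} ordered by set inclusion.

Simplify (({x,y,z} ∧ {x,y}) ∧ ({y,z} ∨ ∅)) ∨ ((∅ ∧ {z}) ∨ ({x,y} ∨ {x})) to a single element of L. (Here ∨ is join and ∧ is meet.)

{x,y,z} ∧ {x,y} = {x,y}
{y,z} ∨ ∅ = {y,z}
{x,y} ∧ {y,z} = {y}
∅ ∧ {z} = ∅
{x,y} ∨ {x} = {x,y}
∅ ∨ {x,y} = {x,y}
{y} ∨ {x,y} = {x,y}

{x,y}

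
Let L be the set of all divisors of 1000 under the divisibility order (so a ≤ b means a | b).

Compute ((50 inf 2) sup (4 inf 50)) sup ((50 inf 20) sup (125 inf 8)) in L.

10

50 ∧ 2 = 2
4 ∧ 50 = 2
2 ∨ 2 = 2
50 ∧ 20 = 10
125 ∧ 8 = 1
10 ∨ 1 = 10
2 ∨ 10 = 10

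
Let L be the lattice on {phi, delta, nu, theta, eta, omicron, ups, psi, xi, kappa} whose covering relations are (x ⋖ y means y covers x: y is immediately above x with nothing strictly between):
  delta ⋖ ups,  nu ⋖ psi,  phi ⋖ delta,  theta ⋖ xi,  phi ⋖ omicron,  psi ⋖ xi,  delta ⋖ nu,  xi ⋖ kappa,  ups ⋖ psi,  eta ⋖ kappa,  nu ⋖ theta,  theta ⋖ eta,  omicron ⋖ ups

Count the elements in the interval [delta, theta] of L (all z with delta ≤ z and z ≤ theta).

The interval [delta, theta] = {delta, nu, theta}, which has 3 elements.

3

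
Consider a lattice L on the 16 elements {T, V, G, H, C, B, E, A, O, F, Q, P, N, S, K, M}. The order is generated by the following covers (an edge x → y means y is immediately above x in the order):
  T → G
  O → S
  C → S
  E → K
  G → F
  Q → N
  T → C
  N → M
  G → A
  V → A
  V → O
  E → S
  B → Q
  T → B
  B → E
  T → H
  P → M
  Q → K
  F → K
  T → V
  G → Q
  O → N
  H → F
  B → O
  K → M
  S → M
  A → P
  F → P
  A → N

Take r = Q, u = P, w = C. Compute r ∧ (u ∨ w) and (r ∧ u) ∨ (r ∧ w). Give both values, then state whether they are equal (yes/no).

Q; G; no

u ∨ w = M, so r ∧ (u ∨ w) = Q ∧ M = Q.
r ∧ u = G and r ∧ w = T, so (r ∧ u) ∨ (r ∧ w) = G ∨ T = G.
Equal: no.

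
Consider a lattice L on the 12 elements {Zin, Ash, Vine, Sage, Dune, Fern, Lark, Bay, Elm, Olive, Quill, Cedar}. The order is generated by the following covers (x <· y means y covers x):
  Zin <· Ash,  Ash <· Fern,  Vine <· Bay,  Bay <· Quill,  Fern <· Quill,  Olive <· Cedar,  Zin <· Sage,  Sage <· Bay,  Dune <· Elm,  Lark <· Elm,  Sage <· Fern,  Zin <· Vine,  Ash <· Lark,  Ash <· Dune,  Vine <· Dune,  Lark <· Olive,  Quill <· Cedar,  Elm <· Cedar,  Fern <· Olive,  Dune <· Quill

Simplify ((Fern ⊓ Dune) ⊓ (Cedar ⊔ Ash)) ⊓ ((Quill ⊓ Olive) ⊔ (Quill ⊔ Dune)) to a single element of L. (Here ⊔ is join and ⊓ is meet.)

Ash

Fern ∧ Dune = Ash
Cedar ∨ Ash = Cedar
Ash ∧ Cedar = Ash
Quill ∧ Olive = Fern
Quill ∨ Dune = Quill
Fern ∨ Quill = Quill
Ash ∧ Quill = Ash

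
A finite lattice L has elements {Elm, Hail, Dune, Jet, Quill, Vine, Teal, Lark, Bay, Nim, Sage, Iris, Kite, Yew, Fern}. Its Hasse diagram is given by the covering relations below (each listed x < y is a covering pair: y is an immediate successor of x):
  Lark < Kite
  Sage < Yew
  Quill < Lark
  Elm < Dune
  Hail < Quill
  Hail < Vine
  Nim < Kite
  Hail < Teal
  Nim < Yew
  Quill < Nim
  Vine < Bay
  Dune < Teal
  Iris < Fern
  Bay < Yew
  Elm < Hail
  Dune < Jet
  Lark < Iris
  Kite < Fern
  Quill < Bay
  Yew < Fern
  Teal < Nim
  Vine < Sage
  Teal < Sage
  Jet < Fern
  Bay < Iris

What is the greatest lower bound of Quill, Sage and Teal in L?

Hail

Common lower bounds of {Quill, Sage, Teal}: Elm, Hail.
The greatest among these is Hail.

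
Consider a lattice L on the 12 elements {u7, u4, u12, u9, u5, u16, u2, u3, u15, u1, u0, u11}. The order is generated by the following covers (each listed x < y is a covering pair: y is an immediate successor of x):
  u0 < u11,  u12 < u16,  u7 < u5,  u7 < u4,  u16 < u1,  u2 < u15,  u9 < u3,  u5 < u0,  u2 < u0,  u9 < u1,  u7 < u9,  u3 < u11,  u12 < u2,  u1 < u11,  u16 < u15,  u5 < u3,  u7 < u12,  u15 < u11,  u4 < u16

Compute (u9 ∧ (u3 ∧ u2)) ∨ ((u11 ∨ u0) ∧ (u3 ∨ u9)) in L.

u3 ∧ u2 = u7
u9 ∧ u7 = u7
u11 ∨ u0 = u11
u3 ∨ u9 = u3
u11 ∧ u3 = u3
u7 ∨ u3 = u3

u3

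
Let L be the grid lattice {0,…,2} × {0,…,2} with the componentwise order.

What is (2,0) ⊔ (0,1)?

(2,1)

In a product of chains, the join is componentwise max, giving (2,1).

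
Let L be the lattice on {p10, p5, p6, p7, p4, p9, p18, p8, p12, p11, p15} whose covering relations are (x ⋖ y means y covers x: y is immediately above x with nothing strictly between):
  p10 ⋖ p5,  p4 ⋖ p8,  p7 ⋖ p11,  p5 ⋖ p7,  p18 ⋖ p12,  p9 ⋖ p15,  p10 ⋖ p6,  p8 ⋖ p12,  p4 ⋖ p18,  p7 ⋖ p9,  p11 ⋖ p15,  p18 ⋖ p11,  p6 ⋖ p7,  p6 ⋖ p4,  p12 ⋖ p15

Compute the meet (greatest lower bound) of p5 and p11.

p5

Common lower bounds of {p5, p11}: p10, p5.
The greatest among these is p5.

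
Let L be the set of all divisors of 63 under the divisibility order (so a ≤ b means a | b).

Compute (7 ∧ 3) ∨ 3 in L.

7 ∧ 3 = 1
1 ∨ 3 = 3

3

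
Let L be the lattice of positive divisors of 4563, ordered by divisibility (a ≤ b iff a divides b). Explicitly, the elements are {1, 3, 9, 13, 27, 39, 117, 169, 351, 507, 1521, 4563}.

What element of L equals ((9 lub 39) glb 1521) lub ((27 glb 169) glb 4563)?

9 ∨ 39 = 117
117 ∧ 1521 = 117
27 ∧ 169 = 1
1 ∧ 4563 = 1
117 ∨ 1 = 117

117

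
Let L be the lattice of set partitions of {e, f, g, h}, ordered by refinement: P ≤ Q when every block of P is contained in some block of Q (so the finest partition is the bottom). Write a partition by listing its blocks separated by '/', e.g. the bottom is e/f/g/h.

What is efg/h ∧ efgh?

efg/h

The meet (common refinement) of efg/h and efgh intersects blocks pairwise, giving efg/h.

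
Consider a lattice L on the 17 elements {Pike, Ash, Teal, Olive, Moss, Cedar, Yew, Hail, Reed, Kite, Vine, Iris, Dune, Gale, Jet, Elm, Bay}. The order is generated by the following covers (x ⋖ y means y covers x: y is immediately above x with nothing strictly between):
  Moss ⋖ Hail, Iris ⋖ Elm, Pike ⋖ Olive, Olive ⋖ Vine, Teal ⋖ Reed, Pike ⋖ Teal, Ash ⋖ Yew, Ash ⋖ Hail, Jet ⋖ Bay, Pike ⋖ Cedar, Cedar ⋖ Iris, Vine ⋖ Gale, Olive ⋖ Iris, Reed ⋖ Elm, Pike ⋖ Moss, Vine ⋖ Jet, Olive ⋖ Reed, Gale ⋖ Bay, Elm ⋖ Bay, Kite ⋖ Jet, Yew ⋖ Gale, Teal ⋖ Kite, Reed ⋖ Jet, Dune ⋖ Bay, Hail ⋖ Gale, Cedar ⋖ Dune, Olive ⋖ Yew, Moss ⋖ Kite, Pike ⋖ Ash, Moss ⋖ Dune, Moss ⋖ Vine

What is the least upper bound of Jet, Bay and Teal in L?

Common upper bounds of {Jet, Bay, Teal}: Bay.
The least among these is Bay.

Bay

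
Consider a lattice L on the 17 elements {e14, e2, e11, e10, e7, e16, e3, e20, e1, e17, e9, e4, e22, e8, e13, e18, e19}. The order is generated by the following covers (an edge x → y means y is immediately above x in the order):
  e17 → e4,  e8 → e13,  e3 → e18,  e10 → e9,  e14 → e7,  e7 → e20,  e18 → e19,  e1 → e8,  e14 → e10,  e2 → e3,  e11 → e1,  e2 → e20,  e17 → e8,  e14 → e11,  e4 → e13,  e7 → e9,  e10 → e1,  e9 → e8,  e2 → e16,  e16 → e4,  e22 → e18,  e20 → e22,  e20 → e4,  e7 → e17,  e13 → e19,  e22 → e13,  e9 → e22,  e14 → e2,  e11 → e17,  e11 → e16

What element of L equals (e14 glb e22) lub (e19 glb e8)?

e14 ∧ e22 = e14
e19 ∧ e8 = e8
e14 ∨ e8 = e8

e8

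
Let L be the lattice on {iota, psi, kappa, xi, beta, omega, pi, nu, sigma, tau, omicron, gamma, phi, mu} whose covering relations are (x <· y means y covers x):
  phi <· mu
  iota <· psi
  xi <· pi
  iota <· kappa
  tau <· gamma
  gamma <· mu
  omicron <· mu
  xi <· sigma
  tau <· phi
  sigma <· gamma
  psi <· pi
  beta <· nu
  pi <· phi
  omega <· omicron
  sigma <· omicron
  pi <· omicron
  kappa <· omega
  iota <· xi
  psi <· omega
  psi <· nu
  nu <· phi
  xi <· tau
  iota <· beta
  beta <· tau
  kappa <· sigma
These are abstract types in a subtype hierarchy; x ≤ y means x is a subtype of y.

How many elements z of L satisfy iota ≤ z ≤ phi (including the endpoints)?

8

The interval [iota, phi] = {beta, iota, nu, phi, pi, psi, tau, xi}, which has 8 elements.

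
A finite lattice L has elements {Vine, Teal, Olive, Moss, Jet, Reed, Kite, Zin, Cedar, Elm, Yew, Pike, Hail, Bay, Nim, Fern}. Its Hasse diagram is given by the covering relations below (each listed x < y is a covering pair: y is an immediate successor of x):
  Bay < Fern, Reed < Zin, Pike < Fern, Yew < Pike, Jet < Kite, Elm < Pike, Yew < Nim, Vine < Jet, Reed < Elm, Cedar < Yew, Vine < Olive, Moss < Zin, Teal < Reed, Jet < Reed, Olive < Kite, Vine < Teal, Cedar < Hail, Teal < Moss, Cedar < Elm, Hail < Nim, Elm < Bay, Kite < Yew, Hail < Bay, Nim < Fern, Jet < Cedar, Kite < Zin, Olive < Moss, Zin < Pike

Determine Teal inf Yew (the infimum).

Common lower bounds of {Teal, Yew}: Vine.
The greatest among these is Vine.

Vine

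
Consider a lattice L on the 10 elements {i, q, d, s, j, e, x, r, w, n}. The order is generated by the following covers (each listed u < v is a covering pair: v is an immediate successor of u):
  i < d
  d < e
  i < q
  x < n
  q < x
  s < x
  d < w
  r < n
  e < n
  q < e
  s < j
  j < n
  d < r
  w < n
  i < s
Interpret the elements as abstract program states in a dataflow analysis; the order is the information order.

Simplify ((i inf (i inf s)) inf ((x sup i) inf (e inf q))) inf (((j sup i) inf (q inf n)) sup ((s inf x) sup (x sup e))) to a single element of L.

i ∧ s = i
i ∧ i = i
x ∨ i = x
e ∧ q = q
x ∧ q = q
i ∧ q = i
j ∨ i = j
q ∧ n = q
j ∧ q = i
s ∧ x = s
x ∨ e = n
s ∨ n = n
i ∨ n = n
i ∧ n = i

i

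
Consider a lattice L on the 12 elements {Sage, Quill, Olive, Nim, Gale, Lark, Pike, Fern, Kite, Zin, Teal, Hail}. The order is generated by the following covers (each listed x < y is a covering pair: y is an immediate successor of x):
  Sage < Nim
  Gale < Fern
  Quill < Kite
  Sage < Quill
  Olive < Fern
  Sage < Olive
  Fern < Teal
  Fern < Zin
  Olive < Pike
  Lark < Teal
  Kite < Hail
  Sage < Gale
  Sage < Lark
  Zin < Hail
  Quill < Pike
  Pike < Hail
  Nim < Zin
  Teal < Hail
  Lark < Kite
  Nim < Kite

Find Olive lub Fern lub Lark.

Common upper bounds of {Olive, Fern, Lark}: Hail, Teal.
The least among these is Teal.

Teal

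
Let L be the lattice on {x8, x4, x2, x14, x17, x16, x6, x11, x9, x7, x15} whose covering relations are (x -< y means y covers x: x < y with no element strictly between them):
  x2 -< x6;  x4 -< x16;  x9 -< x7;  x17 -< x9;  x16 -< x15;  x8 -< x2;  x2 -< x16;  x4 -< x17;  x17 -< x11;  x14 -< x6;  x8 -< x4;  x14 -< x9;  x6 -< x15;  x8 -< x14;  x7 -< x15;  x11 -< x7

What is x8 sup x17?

Common upper bounds of {x8, x17}: x11, x15, x17, x7, x9.
The least among these is x17.

x17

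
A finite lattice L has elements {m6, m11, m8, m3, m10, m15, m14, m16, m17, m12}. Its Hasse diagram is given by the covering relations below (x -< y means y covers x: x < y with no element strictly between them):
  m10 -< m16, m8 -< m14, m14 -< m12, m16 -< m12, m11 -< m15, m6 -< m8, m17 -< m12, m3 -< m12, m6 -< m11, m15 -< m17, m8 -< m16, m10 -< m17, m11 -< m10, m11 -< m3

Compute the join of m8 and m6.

m8

Common upper bounds of {m8, m6}: m12, m14, m16, m8.
The least among these is m8.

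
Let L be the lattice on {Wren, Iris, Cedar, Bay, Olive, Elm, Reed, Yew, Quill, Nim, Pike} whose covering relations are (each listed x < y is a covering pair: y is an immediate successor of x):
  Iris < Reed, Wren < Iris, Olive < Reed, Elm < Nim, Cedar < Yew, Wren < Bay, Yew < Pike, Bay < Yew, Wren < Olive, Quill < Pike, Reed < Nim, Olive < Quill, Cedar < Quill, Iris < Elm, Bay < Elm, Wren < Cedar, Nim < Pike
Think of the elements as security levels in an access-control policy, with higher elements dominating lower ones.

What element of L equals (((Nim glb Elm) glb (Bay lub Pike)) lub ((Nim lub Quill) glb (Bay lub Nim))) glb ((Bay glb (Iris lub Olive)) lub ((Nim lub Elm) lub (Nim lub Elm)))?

Nim ∧ Elm = Elm
Bay ∨ Pike = Pike
Elm ∧ Pike = Elm
Nim ∨ Quill = Pike
Bay ∨ Nim = Nim
Pike ∧ Nim = Nim
Elm ∨ Nim = Nim
Iris ∨ Olive = Reed
Bay ∧ Reed = Wren
Nim ∨ Elm = Nim
Nim ∨ Elm = Nim
Nim ∨ Nim = Nim
Wren ∨ Nim = Nim
Nim ∧ Nim = Nim

Nim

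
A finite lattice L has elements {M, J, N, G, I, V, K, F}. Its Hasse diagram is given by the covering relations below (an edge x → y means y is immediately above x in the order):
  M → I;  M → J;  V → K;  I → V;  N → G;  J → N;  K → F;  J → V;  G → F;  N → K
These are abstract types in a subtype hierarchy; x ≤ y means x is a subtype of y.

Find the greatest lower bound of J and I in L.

M

Common lower bounds of {J, I}: M.
The greatest among these is M.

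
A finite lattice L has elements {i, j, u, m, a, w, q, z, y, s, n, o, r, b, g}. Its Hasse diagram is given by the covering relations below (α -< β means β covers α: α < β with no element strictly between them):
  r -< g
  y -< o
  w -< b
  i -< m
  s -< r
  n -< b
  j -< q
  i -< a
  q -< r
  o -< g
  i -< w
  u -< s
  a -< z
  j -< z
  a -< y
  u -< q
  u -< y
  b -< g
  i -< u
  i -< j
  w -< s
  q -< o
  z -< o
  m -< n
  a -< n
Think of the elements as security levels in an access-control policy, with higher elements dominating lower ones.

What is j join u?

Common upper bounds of {j, u}: g, o, q, r.
The least among these is q.

q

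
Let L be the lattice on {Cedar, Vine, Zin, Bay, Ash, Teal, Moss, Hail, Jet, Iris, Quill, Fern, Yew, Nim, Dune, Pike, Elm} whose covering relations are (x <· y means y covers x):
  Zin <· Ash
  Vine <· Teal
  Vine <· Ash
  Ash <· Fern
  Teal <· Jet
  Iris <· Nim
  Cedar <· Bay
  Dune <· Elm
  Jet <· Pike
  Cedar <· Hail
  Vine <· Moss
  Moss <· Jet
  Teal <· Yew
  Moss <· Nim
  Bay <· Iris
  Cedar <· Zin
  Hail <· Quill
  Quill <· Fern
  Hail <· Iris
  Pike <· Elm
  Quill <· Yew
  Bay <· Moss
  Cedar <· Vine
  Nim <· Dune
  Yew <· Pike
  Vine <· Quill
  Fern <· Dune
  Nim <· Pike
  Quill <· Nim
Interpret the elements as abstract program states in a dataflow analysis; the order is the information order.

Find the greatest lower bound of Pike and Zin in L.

Common lower bounds of {Pike, Zin}: Cedar.
The greatest among these is Cedar.

Cedar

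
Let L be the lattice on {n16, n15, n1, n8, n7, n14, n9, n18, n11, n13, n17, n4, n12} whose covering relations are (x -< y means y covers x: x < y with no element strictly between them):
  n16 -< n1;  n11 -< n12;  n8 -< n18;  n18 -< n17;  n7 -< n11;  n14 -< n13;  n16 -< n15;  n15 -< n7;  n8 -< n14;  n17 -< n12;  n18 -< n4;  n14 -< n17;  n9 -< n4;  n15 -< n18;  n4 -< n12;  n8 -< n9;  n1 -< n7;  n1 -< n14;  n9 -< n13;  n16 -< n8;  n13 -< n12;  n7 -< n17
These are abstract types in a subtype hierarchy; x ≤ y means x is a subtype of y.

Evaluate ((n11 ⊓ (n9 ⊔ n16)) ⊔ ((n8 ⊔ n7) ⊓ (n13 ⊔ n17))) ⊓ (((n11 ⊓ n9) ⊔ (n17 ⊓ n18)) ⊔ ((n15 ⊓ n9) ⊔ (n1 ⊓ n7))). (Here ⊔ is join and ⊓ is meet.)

n9 ∨ n16 = n9
n11 ∧ n9 = n16
n8 ∨ n7 = n17
n13 ∨ n17 = n12
n17 ∧ n12 = n17
n16 ∨ n17 = n17
n11 ∧ n9 = n16
n17 ∧ n18 = n18
n16 ∨ n18 = n18
n15 ∧ n9 = n16
n1 ∧ n7 = n1
n16 ∨ n1 = n1
n18 ∨ n1 = n17
n17 ∧ n17 = n17

n17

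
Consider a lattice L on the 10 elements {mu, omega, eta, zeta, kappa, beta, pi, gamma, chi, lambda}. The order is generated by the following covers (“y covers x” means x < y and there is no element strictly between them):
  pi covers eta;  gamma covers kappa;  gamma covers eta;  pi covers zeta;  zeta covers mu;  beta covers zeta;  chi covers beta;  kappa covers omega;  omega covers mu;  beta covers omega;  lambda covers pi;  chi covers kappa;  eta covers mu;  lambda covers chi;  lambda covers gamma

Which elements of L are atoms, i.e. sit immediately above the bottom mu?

eta, omega, zeta

The atoms are exactly the elements that cover mu: eta, omega, zeta.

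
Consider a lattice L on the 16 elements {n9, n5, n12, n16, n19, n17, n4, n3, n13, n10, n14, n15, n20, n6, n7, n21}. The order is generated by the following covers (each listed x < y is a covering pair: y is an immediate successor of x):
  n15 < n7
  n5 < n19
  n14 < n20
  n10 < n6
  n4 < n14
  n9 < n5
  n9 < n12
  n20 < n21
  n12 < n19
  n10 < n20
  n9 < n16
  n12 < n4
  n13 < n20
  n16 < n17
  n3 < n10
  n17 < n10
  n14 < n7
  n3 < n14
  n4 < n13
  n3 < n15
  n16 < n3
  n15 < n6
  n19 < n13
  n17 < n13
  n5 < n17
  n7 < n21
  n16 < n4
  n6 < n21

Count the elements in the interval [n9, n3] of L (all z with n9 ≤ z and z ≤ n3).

The interval [n9, n3] = {n16, n3, n9}, which has 3 elements.

3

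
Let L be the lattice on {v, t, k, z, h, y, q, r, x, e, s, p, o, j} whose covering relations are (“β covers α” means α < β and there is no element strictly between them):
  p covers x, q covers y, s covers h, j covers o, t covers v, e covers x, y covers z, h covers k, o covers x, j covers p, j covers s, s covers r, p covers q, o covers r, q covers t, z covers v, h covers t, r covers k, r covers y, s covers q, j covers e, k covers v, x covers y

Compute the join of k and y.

r

Common upper bounds of {k, y}: j, o, r, s.
The least among these is r.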